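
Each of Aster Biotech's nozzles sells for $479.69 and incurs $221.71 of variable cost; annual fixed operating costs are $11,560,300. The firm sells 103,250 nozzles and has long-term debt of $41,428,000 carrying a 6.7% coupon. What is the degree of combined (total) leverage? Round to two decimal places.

2.17

Total contribution margin = 103,250 × $257.98 = $26,636,435.00.
Operating income = contribution − fixed costs = $26,636,435.00 − $11,560,300 = $15,076,135.00. Interest = $2,775,676.00, so EBIT − I = $12,300,459.00.
DCL = contribution ÷ (EBIT − I) = $26,636,435.00 ÷ $12,300,459.00 = 2.1655.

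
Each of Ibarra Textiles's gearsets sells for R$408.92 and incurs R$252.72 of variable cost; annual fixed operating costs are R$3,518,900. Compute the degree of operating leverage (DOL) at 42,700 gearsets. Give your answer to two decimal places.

2.12

At 42,700 units, contribution = 42,700 × R$156.20 = R$6,669,740.00.
EBIT = R$6,669,740.00 − R$3,518,900 = R$3,150,840.00.
Degree of operating leverage = R$6,669,740.00 / R$3,150,840.00 = 2.1168.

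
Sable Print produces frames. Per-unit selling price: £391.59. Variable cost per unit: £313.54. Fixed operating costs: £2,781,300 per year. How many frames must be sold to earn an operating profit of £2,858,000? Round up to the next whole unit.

72,253 frames

Contribution margin per unit = £391.59 − £313.54 = £78.05.
Required volume = (fixed costs + target profit) ÷ CM = (£2,781,300 + £2,858,000) ÷ £78.05 = 72,252.40, so 72,253 frames.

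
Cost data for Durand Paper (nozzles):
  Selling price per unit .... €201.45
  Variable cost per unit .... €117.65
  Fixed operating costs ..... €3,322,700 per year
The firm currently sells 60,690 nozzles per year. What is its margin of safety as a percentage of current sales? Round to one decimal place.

34.7%

Unit CM = price − variable cost = €201.45 − €117.65 = €83.80. Break-even units = €3,322,700 ÷ €83.80 = 39,650.36; break-even revenue = 39,650.36 × €201.45 = €7,987,564.62.
Current sales = 60,690 × €201.45 = €12,226,000.50.
Margin of safety = (€12,226,000.50 − €7,987,564.62) ÷ €12,226,000.50 = 34.7%.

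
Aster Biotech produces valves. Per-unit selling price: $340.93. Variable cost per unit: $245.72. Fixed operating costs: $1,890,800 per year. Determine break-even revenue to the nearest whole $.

Contribution margin per unit = $340.93 − $245.72 = $95.21, a CM ratio of $95.21 ÷ $340.93 = 0.2793.
Break-even revenue = fixed costs × price ÷ CM = $1,890,800 × $340.93 ÷ $95.21 = $6,770,617.

$6,770,617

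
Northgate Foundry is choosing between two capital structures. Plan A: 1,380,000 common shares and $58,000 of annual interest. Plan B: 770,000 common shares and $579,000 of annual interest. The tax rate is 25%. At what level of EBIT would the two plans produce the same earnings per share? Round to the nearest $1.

Set EPS_A = EPS_B: (EBIT − $58,000)(1 − 0.25) ÷ 1,380,000 = (EBIT − $579,000)(1 − 0.25) ÷ 770,000.
Cancelling (1 − t) and cross-multiplying: 770,000·(EBIT − 58,000) = 1,380,000·(EBIT − 579,000).
Solving, EBIT = (579,000·1,380,000 − 58,000·770,000) / (1,380,000 − 770,000) = 754,360,000,000 / 610,000 = 1,236,655.74.

$1,236,656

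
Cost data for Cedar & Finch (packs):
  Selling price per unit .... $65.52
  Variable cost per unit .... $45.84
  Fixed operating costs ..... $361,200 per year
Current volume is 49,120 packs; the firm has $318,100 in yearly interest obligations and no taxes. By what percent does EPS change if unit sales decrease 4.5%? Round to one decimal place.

-15.1%

At 49,120 units, contribution = 49,120 × $19.68 = $966,681.60.
Operating income = contribution − fixed costs = $966,681.60 − $361,200 = $605,481.60.
Interest = $318,100.00, so EBIT − I = $287,381.60.
DCL = total CM / (EBIT − I) = $966,681.60 / $287,381.60 = 3.3638.
%ΔEPS = DCL × %ΔSales = 3.3638 × -4.5% = -15.1%.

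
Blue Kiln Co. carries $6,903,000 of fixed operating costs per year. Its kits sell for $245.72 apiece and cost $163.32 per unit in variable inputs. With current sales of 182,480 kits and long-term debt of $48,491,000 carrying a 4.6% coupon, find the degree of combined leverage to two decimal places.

Total contribution margin = 182,480 × $82.40 = $15,036,352.00.
Subtracting fixed costs: EBIT = $15,036,352.00 − $6,903,000 = $8,133,352.00. Interest = $2,230,586.00, so EBIT − I = $5,902,766.00.
DCL = contribution ÷ (EBIT − I) = $15,036,352.00 ÷ $5,902,766.00 = 2.5473.

2.55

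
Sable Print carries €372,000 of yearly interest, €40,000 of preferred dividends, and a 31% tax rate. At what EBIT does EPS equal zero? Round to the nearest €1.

Grossing the preferred dividend up to pre-tax terms: €40,000 / (1 − 0.31) = €57,971.01.
Financial break-even EBIT = interest + D_p ÷ (1 − t) = €372,000 + €57,971.01 = €429,971.01.

€429,971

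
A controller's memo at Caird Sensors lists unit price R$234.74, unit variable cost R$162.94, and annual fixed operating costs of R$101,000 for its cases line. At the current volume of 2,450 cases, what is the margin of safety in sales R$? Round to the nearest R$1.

Each unit contributes R$234.74 − R$162.94 = R$71.80. Break-even units = R$101,000 ÷ R$71.80 = 1,406.69; break-even revenue = 1,406.69 × R$234.74 = R$330,205.29.
Current sales = 2,450 × R$234.74 = R$575,113.00.
Margin of safety = R$575,113.00 − R$330,205.29 = R$244,908.

R$244,908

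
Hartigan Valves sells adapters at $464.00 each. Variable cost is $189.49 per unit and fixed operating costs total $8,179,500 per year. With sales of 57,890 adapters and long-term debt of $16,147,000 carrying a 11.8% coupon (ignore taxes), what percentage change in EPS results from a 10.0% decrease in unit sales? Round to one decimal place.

At 57,890 units, contribution = 57,890 × $274.51 = $15,891,383.90.
Subtracting fixed costs: EBIT = $15,891,383.90 − $8,179,500 = $7,711,883.90.
After interest of $1,905,346.00, pre-tax earnings = $5,806,537.90.
Degree of combined leverage = contribution ÷ (EBIT − I) = $15,891,383.90 ÷ $5,806,537.90 = 2.7368.
EPS therefore changes by 2.7368 × (-10.0%) = -27.4%.

-27.4%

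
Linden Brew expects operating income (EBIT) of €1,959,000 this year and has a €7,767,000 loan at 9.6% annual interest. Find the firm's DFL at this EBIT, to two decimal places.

1.61

Interest = €745,632.00.
Degree of financial leverage = EBIT / (EBIT − interest) = €1,959,000 / €1,213,368.00 = 1.6145.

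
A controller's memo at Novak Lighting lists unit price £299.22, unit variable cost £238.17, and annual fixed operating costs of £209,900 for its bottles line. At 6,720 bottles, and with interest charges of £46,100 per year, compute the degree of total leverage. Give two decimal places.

At 6,720 units, contribution = 6,720 × £61.05 = £410,256.00.
EBIT = £410,256.00 − £209,900 = £200,356.00. Interest = £46,100.00.
DOL = £410,256.00 ÷ £200,356.00 = 2.0476; DFL = £200,356.00 ÷ £154,256.00 = 1.2989.
DCL = DOL × DFL = 2.0476 × 1.2989 = 2.6596.

2.66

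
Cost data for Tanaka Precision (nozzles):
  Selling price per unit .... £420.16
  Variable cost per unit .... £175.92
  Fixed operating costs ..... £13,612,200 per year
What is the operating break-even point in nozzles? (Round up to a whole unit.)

55,733 nozzles

Contribution margin per unit = £420.16 − £175.92 = £244.24.
Units to break even: £13,612,200 ÷ £244.24 = 55,732.89, rounded up to 55,733.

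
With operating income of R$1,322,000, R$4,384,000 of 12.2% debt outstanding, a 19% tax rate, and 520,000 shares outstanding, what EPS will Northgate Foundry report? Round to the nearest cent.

Interest = R$534,848.00, so EBT = R$1,322,000 − R$534,848.00 = R$787,152.00.
After tax at 19%: net income = R$787,152.00 × 0.81 = R$637,593.12.
EPS = R$637,593.12 ÷ 520,000 = R$1.23.

R$1.23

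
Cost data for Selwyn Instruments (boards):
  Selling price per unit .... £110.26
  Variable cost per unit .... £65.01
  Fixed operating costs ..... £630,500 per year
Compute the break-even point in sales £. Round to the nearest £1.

£1,536,330

CM per unit = £110.26 − £65.01 = £45.25; CM ratio = £45.25 / £110.26 = 0.4104.
Break-even sales = FC ÷ CM ratio = £630,500 × £110.26 / £45.25 = £1,536,330.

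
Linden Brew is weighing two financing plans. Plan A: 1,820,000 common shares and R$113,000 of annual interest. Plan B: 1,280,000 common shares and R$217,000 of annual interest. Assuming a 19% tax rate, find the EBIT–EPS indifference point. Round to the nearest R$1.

At indifference, (EBIT − 113,000)(1 − t)/1,820,000 = (EBIT − 217,000)(1 − t)/1,280,000.
The (1 − t) factor cancels: (EBIT − 113,000) × 1,280,000 = (EBIT − 217,000) × 1,820,000.
Solving, EBIT = (217,000·1,820,000 − 113,000·1,280,000) / (1,820,000 − 1,280,000) = 250,300,000,000 / 540,000 = 463,518.52.

R$463,519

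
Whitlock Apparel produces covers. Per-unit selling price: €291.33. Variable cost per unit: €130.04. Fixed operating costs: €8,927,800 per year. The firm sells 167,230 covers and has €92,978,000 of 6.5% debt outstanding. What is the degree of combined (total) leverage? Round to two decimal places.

At 167,230 units, contribution = 167,230 × €161.29 = €26,972,526.70.
Operating income = contribution − fixed costs = €26,972,526.70 − €8,927,800 = €18,044,726.70. Interest = €6,043,570.00.
DOL = €26,972,526.70 ÷ €18,044,726.70 = 1.4948; DFL = €18,044,726.70 ÷ €12,001,156.70 = 1.5036.
Combined leverage = 1.4948 × 1.5036 = 2.2476.

2.25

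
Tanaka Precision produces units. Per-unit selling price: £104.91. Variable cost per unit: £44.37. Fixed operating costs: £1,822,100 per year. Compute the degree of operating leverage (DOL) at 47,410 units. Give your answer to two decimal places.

2.74

Total contribution margin = 47,410 × £60.54 = £2,870,201.40.
Operating income = contribution − fixed costs = £2,870,201.40 − £1,822,100 = £1,048,101.40.
Degree of operating leverage = £2,870,201.40 / £1,048,101.40 = 2.7385.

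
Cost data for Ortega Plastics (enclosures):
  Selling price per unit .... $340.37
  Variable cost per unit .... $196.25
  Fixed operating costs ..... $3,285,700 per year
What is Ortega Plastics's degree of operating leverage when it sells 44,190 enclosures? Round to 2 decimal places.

2.07

Contribution at this volume is 44,190 × $144.12 = $6,368,662.80.
Subtracting fixed costs: EBIT = $6,368,662.80 − $3,285,700 = $3,082,962.80.
So DOL = total CM / EBIT = $6,368,662.80 / $3,082,962.80 = 2.0658.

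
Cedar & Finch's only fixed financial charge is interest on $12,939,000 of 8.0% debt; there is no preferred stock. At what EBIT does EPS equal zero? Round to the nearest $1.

Annual interest = 8.0% × $12,939,000 = $1,035,120.00.
Without preferred stock the financial break-even is simply EBIT = interest = $1,035,120.00.

$1,035,120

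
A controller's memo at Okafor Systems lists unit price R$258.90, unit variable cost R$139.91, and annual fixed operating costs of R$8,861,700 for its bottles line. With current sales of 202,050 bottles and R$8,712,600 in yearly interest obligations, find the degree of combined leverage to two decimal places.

3.72

Contribution at this volume is 202,050 × R$118.99 = R$24,041,929.50.
Operating income = contribution − fixed costs = R$24,041,929.50 − R$8,861,700 = R$15,180,229.50. Interest = R$8,712,600.00, so EBIT − I = R$6,467,629.50.
DCL = contribution ÷ (EBIT − I) = R$24,041,929.50 ÷ R$6,467,629.50 = 3.7173.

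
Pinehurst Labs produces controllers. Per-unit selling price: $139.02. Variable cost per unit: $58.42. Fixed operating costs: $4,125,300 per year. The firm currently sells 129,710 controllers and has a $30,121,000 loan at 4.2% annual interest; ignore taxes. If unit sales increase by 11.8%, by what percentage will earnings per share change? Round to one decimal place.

+24.4%

Total contribution margin = 129,710 × $80.60 = $10,454,626.00.
Subtracting fixed costs: EBIT = $10,454,626.00 − $4,125,300 = $6,329,326.00.
Interest = $1,265,082.00, so EBIT − I = $5,064,244.00.
DCL = total CM / (EBIT − I) = $10,454,626.00 / $5,064,244.00 = 2.0644.
%ΔEPS = DCL × %ΔSales = 2.0644 × +11.8% = +24.4%.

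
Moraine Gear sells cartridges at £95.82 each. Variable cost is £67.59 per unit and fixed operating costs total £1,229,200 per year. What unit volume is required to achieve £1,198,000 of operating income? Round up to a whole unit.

Contribution margin per unit = £95.82 − £67.59 = £28.23.
Need Q such that Q × £28.23 − £1,229,200 = £1,198,000, i.e. Q = £2,427,200 / £28.23 = 85,979.45 → 85,980.

85,980 cartridges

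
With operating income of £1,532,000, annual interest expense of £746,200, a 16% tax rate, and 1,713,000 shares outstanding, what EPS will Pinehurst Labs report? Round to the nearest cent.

Pre-tax income = £1,532,000 − £746,200.00 = £785,800.00.
Net income = £785,800.00 × (1 − 0.16) = £660,072.00.
Per share: £660,072.00 / 1,713,000 shares = £0.39.

£0.39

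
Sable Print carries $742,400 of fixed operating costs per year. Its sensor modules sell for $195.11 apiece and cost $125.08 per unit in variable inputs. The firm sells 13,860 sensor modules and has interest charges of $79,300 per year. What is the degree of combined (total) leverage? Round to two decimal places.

6.52

Total contribution margin = 13,860 × $70.03 = $970,615.80.
EBIT = $970,615.80 − $742,400 = $228,215.80. Interest = $79,300.00.
DOL = $970,615.80 ÷ $228,215.80 = 4.2531; DFL = $228,215.80 ÷ $148,915.80 = 1.5325.
DCL = DOL × DFL = 4.2531 × 1.5325 = 6.5179.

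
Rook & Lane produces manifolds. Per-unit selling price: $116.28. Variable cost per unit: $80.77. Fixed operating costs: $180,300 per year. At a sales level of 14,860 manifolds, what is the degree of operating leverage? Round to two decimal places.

1.52

Total contribution margin = 14,860 × $35.51 = $527,678.60.
Operating income = contribution − fixed costs = $527,678.60 − $180,300 = $347,378.60.
Degree of operating leverage = $527,678.60 / $347,378.60 = 1.5190.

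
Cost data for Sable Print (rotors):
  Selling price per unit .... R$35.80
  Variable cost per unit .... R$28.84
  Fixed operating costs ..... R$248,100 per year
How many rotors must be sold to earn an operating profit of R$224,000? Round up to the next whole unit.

Contribution margin per unit = R$35.80 − R$28.84 = R$6.96.
Units = (FC + target) / CM = (R$248,100 + R$224,000) / R$6.96 = 67,830.46, so 67,831 rotors.

67,831 rotors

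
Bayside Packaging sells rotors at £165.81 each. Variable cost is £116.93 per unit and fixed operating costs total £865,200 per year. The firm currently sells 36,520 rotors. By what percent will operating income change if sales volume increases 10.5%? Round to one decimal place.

Total contribution margin = 36,520 × £48.88 = £1,785,097.60.
Subtracting fixed costs: EBIT = £1,785,097.60 − £865,200 = £919,897.60.
Degree of operating leverage = £1,785,097.60 / £919,897.60 = 1.9405.
Operating income changes by 1.9405 × +10.5% = +20.4%.

+20.4%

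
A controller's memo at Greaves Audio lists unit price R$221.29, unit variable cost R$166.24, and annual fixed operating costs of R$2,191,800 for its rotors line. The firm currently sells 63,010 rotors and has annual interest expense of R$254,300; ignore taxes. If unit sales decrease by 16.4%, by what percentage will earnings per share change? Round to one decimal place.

-55.6%

Contribution at this volume is 63,010 × R$55.05 = R$3,468,700.50.
Operating income = contribution − fixed costs = R$3,468,700.50 − R$2,191,800 = R$1,276,900.50.
Interest = R$254,300.00, so EBIT − I = R$1,022,600.50.
Degree of combined leverage = contribution ÷ (EBIT − I) = R$3,468,700.50 ÷ R$1,022,600.50 = 3.3920.
%ΔEPS = DCL × %ΔSales = 3.3920 × -16.4% = -55.6%.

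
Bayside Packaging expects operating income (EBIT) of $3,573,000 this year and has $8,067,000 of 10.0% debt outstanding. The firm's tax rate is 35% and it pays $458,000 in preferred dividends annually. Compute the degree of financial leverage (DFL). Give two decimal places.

Interest = $806,700.00.
Preferred dividends grossed up pre-tax: $458,000 / (1 − 0.35) = $704,615.38.
DFL = EBIT ÷ [EBIT − I − D_p/(1−t)] = $3,573,000 ÷ [$3,573,000 − $806,700.00 − $704,615.38] = $3,573,000 ÷ $2,061,684.62 = 1.7330.

1.73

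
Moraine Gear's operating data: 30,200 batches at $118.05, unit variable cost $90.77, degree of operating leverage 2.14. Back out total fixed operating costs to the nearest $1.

At 30,200 units, contribution = 30,200 × $27.28 = $823,856.00.
DOL = contribution / EBIT, so EBIT = $823,856.00 / 2.14 = $384,979.44.
And FC = contribution − EBIT = $823,856.00 − $384,979.44 = $438,877.

$438,877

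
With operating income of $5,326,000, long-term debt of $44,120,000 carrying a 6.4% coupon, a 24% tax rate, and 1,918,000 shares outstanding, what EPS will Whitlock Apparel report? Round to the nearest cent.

$0.99

Pre-tax income = $5,326,000 − $2,823,680.00 = $2,502,320.00.
Net income = $2,502,320.00 × (1 − 0.24) = $1,901,763.20.
EPS = $1,901,763.20 ÷ 1,918,000 = $0.99.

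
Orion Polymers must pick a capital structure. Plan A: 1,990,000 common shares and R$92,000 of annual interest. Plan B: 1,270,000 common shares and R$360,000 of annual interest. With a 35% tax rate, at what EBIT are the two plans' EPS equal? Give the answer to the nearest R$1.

At indifference, (EBIT − 92,000)(1 − t)/1,990,000 = (EBIT − 360,000)(1 − t)/1,270,000.
The (1 − t) factor cancels: (EBIT − 92,000) × 1,270,000 = (EBIT − 360,000) × 1,990,000.
EBIT × (1,990,000 − 1,270,000) = 360,000 × 1,990,000 − 92,000 × 1,270,000 = 599,560,000,000, so EBIT = 599,560,000,000 ÷ 720,000 = 832,722.22.

R$832,722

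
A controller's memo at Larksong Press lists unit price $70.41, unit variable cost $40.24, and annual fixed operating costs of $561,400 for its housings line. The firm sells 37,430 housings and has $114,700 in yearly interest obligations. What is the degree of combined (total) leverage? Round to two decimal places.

Total contribution margin = 37,430 × $30.17 = $1,129,263.10.
Subtracting fixed costs: EBIT = $1,129,263.10 − $561,400 = $567,863.10. Interest = $114,700.00, so EBIT − I = $453,163.10.
Degree of total leverage = total CM / (EBIT − interest) = $1,129,263.10 / $453,163.10 = 2.4920.

2.49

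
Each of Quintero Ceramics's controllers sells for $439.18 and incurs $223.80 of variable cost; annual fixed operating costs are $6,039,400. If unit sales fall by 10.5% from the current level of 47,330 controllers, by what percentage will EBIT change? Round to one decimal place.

-25.8%

At 47,330 units, contribution = 47,330 × $215.38 = $10,193,935.40.
Subtracting fixed costs: EBIT = $10,193,935.40 − $6,039,400 = $4,154,535.40.
Degree of operating leverage = $10,193,935.40 / $4,154,535.40 = 2.4537.
%ΔEBIT = DOL × %ΔSales = 2.4537 × -10.5% = -25.8%.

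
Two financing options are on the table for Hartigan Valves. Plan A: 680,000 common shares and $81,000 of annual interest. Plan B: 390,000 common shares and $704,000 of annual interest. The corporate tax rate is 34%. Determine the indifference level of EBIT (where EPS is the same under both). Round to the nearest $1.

Set EPS_A = EPS_B: (EBIT − $81,000)(1 − 0.34) ÷ 680,000 = (EBIT − $704,000)(1 − 0.34) ÷ 390,000.
Cancelling (1 − t) and cross-multiplying: 390,000·(EBIT − 81,000) = 680,000·(EBIT − 704,000).
EBIT × (680,000 − 390,000) = 704,000 × 680,000 − 81,000 × 390,000 = 447,130,000,000, so EBIT = 447,130,000,000 ÷ 290,000 = 1,541,827.59.

$1,541,828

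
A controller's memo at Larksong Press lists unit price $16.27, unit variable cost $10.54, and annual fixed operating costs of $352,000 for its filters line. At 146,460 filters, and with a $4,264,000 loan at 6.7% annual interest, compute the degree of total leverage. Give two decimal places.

Contribution at this volume is 146,460 × $5.73 = $839,215.80.
Subtracting fixed costs: EBIT = $839,215.80 − $352,000 = $487,215.80. Interest = $285,688.00, so EBIT − I = $201,527.80.
DCL = contribution ÷ (EBIT − I) = $839,215.80 ÷ $201,527.80 = 4.1643.

4.16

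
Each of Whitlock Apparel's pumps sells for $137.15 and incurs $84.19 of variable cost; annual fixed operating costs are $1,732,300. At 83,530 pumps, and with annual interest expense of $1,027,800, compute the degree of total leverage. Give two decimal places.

2.66

At 83,530 units, contribution = 83,530 × $52.96 = $4,423,748.80.
Operating income = contribution − fixed costs = $4,423,748.80 − $1,732,300 = $2,691,448.80. Interest = $1,027,800.00.
DOL = $4,423,748.80 ÷ $2,691,448.80 = 1.6436; DFL = $2,691,448.80 ÷ $1,663,648.80 = 1.6178.
DCL = DOL × DFL = 1.6436 × 1.6178 = 2.6590.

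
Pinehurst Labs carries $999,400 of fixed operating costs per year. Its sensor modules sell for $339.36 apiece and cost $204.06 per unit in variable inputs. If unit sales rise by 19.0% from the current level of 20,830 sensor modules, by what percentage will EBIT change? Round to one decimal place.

+29.4%

Total contribution margin = 20,830 × $135.30 = $2,818,299.00.
Subtracting fixed costs: EBIT = $2,818,299.00 − $999,400 = $1,818,899.00.
So DOL = total CM / EBIT = $2,818,299.00 / $1,818,899.00 = 1.5495.
Operating income changes by 1.5495 × +19.0% = +29.4%.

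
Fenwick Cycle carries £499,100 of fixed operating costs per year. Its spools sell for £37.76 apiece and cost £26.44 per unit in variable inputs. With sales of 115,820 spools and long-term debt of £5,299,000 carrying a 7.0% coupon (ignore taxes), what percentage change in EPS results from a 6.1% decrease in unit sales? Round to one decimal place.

-18.1%

At 115,820 units, contribution = 115,820 × £11.32 = £1,311,082.40.
Operating income = contribution − fixed costs = £1,311,082.40 − £499,100 = £811,982.40.
Interest = £370,930.00, so EBIT − I = £441,052.40.
Degree of combined leverage = contribution ÷ (EBIT − I) = £1,311,082.40 ÷ £441,052.40 = 2.9726.
%ΔEPS = DCL × %ΔSales = 2.9726 × -6.1% = -18.1%.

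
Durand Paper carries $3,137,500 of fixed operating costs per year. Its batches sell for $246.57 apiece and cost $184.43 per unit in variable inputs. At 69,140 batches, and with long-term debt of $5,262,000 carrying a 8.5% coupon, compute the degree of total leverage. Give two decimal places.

At 69,140 units, contribution = 69,140 × $62.14 = $4,296,359.60.
Operating income = contribution − fixed costs = $4,296,359.60 − $3,137,500 = $1,158,859.60. Interest = $447,270.00.
DOL = $4,296,359.60 ÷ $1,158,859.60 = 3.7074; DFL = $1,158,859.60 ÷ $711,589.60 = 1.6286.
Combined leverage = 3.7074 × 1.6286 = 6.0379.

6.04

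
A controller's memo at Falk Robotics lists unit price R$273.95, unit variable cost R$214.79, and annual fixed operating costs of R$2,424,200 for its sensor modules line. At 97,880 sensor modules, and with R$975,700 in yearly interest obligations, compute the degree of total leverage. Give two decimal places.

2.42

Contribution at this volume is 97,880 × R$59.16 = R$5,790,580.80.
Operating income = contribution − fixed costs = R$5,790,580.80 − R$2,424,200 = R$3,366,380.80. Interest = R$975,700.00.
DOL = R$5,790,580.80 ÷ R$3,366,380.80 = 1.7201; DFL = R$3,366,380.80 ÷ R$2,390,680.80 = 1.4081.
Combined leverage = 1.7201 × 1.4081 = 2.4221.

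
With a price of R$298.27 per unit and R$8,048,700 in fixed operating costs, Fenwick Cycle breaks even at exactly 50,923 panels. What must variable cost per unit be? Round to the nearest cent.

R$140.21

Contribution per unit must be FC / Q = R$8,048,700 / 50,923 = R$158.0563.
Hence VC = price − CM = R$298.27 − R$158.0563 = R$140.21.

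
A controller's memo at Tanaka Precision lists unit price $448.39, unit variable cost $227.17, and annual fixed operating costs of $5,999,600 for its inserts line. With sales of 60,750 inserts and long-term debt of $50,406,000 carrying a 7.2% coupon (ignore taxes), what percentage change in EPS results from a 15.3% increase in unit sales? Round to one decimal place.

Contribution at this volume is 60,750 × $221.22 = $13,439,115.00.
EBIT = $13,439,115.00 − $5,999,600 = $7,439,515.00.
Interest = $3,629,232.00, so EBIT − I = $3,810,283.00.
DCL = total CM / (EBIT − I) = $13,439,115.00 / $3,810,283.00 = 3.5271.
EPS therefore changes by 3.5271 × (+15.3%) = +54.0%.

+54.0%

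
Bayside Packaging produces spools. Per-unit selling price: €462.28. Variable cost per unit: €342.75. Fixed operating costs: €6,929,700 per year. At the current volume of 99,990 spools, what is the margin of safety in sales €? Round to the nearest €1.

Contribution margin per unit = €462.28 − €342.75 = €119.53. Break-even units = €6,929,700 ÷ €119.53 = 57,974.57; break-even revenue = 57,974.57 × €462.28 = €26,800,482.86.
Current sales = 99,990 × €462.28 = €46,223,377.20.
Margin of safety = €46,223,377.20 − €26,800,482.86 = €19,422,894.

€19,422,894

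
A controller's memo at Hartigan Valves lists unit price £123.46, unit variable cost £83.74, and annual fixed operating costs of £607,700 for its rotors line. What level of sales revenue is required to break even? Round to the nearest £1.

CM per unit = £123.46 − £83.74 = £39.72; CM ratio = £39.72 / £123.46 = 0.3217.
Break-even sales = FC ÷ CM ratio = £607,700 × £123.46 / £39.72 = £1,888,888.

£1,888,888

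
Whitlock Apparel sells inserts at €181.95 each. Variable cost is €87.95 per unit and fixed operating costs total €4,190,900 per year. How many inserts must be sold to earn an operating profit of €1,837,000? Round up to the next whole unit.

Each unit contributes €181.95 − €87.95 = €94.00.
Required volume = (fixed costs + target profit) ÷ CM = (€4,190,900 + €1,837,000) ÷ €94.00 = 64,126.60, so 64,127 inserts.

64,127 inserts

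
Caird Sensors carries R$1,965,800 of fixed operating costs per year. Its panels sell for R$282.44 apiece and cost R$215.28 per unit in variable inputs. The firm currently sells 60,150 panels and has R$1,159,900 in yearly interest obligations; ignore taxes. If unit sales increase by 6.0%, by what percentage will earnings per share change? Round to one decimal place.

+26.5%

Contribution at this volume is 60,150 × R$67.16 = R$4,039,674.00.
EBIT = R$4,039,674.00 − R$1,965,800 = R$2,073,874.00.
After interest of R$1,159,900.00, pre-tax earnings = R$913,974.00.
DCL = total CM / (EBIT − I) = R$4,039,674.00 / R$913,974.00 = 4.4199.
%ΔEPS = DCL × %ΔSales = 4.4199 × +6.0% = +26.5%.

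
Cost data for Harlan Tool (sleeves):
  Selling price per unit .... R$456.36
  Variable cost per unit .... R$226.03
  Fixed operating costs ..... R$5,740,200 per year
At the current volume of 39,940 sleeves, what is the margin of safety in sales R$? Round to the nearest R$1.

R$6,853,781

Contribution margin per unit = R$456.36 − R$226.03 = R$230.33. Break-even units = R$5,740,200 ÷ R$230.33 = 24,921.63; break-even revenue = 24,921.63 × R$456.36 = R$11,373,236.97.
Actual sales revenue = 39,940 × R$456.36 = R$18,227,018.40.
Margin of safety = R$18,227,018.40 − R$11,373,236.97 = R$6,853,781.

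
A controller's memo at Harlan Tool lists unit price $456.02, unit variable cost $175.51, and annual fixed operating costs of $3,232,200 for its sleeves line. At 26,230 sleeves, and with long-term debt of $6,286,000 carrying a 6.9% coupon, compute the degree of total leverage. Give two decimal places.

1.99

At 26,230 units, contribution = 26,230 × $280.51 = $7,357,777.30.
Operating income = contribution − fixed costs = $7,357,777.30 − $3,232,200 = $4,125,577.30. Interest = $433,734.00, so EBIT − I = $3,691,843.30.
DCL = contribution ÷ (EBIT − I) = $7,357,777.30 ÷ $3,691,843.30 = 1.9930.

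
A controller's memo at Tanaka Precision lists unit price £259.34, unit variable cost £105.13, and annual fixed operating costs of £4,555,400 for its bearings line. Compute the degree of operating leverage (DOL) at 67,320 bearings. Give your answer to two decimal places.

Total contribution margin = 67,320 × £154.21 = £10,381,417.20.
EBIT = £10,381,417.20 − £4,555,400 = £5,826,017.20.
DOL = contribution ÷ EBIT = £10,381,417.20 ÷ £5,826,017.20 = 1.7819.

1.78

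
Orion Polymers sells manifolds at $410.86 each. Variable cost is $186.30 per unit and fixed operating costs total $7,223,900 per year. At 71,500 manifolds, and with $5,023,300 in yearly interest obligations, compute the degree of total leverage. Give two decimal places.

Total contribution margin = 71,500 × $224.56 = $16,056,040.00.
Subtracting fixed costs: EBIT = $16,056,040.00 − $7,223,900 = $8,832,140.00. Interest = $5,023,300.00, so EBIT − I = $3,808,840.00.
DCL = contribution ÷ (EBIT − I) = $16,056,040.00 ÷ $3,808,840.00 = 4.2155.

4.22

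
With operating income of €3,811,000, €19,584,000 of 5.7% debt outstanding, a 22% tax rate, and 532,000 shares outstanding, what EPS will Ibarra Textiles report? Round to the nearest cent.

€3.95

Pre-tax income = €3,811,000 − €1,116,288.00 = €2,694,712.00.
Net income = €2,694,712.00 × (1 − 0.22) = €2,101,875.36.
Per share: €2,101,875.36 / 532,000 shares = €3.95.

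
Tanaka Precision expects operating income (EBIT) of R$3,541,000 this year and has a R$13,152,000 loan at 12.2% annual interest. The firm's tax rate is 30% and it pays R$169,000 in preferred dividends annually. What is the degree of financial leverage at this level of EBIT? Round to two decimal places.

Interest = R$1,604,544.00.
Preferred dividends grossed up pre-tax: R$169,000 / (1 − 0.30) = R$241,428.57.
DFL = EBIT ÷ [EBIT − I − D_p/(1−t)] = R$3,541,000 ÷ [R$3,541,000 − R$1,604,544.00 − R$241,428.57] = R$3,541,000 ÷ R$1,695,027.43 = 2.0891.

2.09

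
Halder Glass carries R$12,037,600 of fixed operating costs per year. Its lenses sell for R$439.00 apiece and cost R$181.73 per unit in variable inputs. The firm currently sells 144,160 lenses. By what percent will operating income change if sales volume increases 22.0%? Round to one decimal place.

+32.6%

Total contribution margin = 144,160 × R$257.27 = R$37,088,043.20.
Subtracting fixed costs: EBIT = R$37,088,043.20 − R$12,037,600 = R$25,050,443.20.
DOL = contribution ÷ EBIT = R$37,088,043.20 ÷ R$25,050,443.20 = 1.4805.
%ΔEBIT = DOL × %ΔSales = 1.4805 × +22.0% = +32.6%.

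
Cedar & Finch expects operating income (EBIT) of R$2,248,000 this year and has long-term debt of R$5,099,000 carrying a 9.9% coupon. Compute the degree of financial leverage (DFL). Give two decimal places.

1.29

Interest = R$504,801.00.
DFL = EBIT ÷ (EBIT − I) = R$2,248,000 ÷ (R$2,248,000 − R$504,801.00) = R$2,248,000 ÷ R$1,743,199.00 = 1.2896.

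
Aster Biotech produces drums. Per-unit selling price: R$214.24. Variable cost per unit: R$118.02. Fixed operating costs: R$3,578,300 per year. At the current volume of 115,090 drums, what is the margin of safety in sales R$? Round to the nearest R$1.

R$16,689,567

Unit CM = price − variable cost = R$214.24 − R$118.02 = R$96.22. Break-even units = R$3,578,300 ÷ R$96.22 = 37,188.73; break-even revenue = 37,188.73 × R$214.24 = R$7,967,314.40.
Actual sales revenue = 115,090 × R$214.24 = R$24,656,881.60.
Margin of safety = R$24,656,881.60 − R$7,967,314.40 = R$16,689,567.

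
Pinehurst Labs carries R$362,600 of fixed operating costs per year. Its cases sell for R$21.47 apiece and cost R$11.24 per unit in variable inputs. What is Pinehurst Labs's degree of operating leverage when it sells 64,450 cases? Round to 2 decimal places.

2.22

Contribution at this volume is 64,450 × R$10.23 = R$659,323.50.
Operating income = contribution − fixed costs = R$659,323.50 − R$362,600 = R$296,723.50.
So DOL = total CM / EBIT = R$659,323.50 / R$296,723.50 = 2.2220.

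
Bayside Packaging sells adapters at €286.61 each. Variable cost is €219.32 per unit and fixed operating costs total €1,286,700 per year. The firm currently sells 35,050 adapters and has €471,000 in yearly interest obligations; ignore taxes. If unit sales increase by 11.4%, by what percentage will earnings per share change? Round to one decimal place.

+44.8%

At 35,050 units, contribution = 35,050 × €67.29 = €2,358,514.50.
Operating income = contribution − fixed costs = €2,358,514.50 − €1,286,700 = €1,071,814.50.
After interest of €471,000.00, pre-tax earnings = €600,814.50.
DCL = total CM / (EBIT − I) = €2,358,514.50 / €600,814.50 = 3.9255.
EPS therefore changes by 3.9255 × (+11.4%) = +44.8%.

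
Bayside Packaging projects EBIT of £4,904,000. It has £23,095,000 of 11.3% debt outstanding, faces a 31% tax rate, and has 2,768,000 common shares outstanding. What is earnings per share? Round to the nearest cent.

Interest = £2,609,735.00, so EBT = £4,904,000 − £2,609,735.00 = £2,294,265.00.
After tax at 31%: net income = £2,294,265.00 × 0.69 = £1,583,042.85.
EPS = £1,583,042.85 ÷ 2,768,000 = £0.57.

£0.57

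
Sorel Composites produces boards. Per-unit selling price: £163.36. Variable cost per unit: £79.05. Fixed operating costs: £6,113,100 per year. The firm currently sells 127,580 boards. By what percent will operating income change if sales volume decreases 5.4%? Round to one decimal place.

-12.5%

At 127,580 units, contribution = 127,580 × £84.31 = £10,756,269.80.
Subtracting fixed costs: EBIT = £10,756,269.80 − £6,113,100 = £4,643,169.80.
Degree of operating leverage = £10,756,269.80 / £4,643,169.80 = 2.3166.
So EBIT moves 2.3166 × (-5.4%) = -12.5%.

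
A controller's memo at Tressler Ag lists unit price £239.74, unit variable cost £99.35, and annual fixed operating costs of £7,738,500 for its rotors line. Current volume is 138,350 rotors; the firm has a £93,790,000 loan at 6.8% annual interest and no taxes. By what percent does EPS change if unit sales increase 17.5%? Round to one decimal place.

+64.1%

At 138,350 units, contribution = 138,350 × £140.39 = £19,422,956.50.
Operating income = contribution − fixed costs = £19,422,956.50 − £7,738,500 = £11,684,456.50.
After interest of £6,377,720.00, pre-tax earnings = £5,306,736.50.
DCL = total CM / (EBIT − I) = £19,422,956.50 / £5,306,736.50 = 3.6601.
EPS therefore changes by 3.6601 × (+17.5%) = +64.1%.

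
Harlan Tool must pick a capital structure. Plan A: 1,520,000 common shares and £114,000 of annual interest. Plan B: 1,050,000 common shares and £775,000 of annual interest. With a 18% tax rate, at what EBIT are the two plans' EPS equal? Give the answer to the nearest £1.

£2,251,702

At indifference, (EBIT − 114,000)(1 − t)/1,520,000 = (EBIT − 775,000)(1 − t)/1,050,000.
The (1 − t) factor cancels: (EBIT − 114,000) × 1,050,000 = (EBIT − 775,000) × 1,520,000.
EBIT × (1,520,000 − 1,050,000) = 775,000 × 1,520,000 − 114,000 × 1,050,000 = 1,058,300,000,000, so EBIT = 1,058,300,000,000 ÷ 470,000 = 2,251,702.13.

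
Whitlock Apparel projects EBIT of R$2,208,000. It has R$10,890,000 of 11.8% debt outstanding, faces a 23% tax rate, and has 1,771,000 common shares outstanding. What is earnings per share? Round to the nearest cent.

Pre-tax income = R$2,208,000 − R$1,285,020.00 = R$922,980.00.
Net income = R$922,980.00 × (1 − 0.23) = R$710,694.60.
EPS = R$710,694.60 ÷ 1,771,000 = R$0.40.

R$0.40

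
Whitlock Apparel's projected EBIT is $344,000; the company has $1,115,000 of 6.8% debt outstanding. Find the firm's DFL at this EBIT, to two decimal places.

1.28

Annual interest charges come to $75,820.00.
DFL = EBIT ÷ (EBIT − I) = $344,000 ÷ ($344,000 − $75,820.00) = $344,000 ÷ $268,180.00 = 1.2827.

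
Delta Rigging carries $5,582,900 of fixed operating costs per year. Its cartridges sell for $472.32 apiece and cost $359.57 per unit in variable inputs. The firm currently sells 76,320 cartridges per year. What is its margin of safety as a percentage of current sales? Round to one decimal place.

35.1%

Unit CM = price − variable cost = $472.32 − $359.57 = $112.75. Break-even units = $5,582,900 ÷ $112.75 = 49,515.74; break-even revenue = 49,515.74 × $472.32 = $23,387,275.64.
Current sales = 76,320 × $472.32 = $36,047,462.40.
Margin of safety = ($36,047,462.40 − $23,387,275.64) ÷ $36,047,462.40 = 35.1%.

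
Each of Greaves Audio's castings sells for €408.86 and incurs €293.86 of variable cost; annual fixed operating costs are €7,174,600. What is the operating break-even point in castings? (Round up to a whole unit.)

62,388 castings

Unit CM = price − variable cost = €408.86 − €293.86 = €115.00.
Break-even Q = €7,174,600 / €115.00 = 62,387.83 → 62,388 castings.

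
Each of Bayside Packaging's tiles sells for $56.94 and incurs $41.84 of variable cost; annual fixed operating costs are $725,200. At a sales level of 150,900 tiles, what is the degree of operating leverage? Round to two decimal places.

1.47

At 150,900 units, contribution = 150,900 × $15.10 = $2,278,590.00.
EBIT = $2,278,590.00 − $725,200 = $1,553,390.00.
Degree of operating leverage = $2,278,590.00 / $1,553,390.00 = 1.4668.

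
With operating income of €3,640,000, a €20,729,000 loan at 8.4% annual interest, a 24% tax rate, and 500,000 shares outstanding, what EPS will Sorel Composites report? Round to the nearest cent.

€2.89

Pre-tax income = €3,640,000 − €1,741,236.00 = €1,898,764.00.
After tax at 24%: net income = €1,898,764.00 × 0.76 = €1,443,060.64.
EPS = €1,443,060.64 ÷ 500,000 = €2.89.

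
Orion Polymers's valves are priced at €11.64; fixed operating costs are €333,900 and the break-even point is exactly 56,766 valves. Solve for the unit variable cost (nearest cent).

At break-even, FC = Q × (P − VC), so P − VC = €333,900 ÷ 56,766 = €5.8820.
Variable cost per unit = €11.64 − €5.8820 = €5.76.

€5.76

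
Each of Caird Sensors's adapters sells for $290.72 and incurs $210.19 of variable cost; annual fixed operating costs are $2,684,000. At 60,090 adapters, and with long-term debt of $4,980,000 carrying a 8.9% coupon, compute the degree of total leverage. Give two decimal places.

At 60,090 units, contribution = 60,090 × $80.53 = $4,839,047.70.
EBIT = $4,839,047.70 − $2,684,000 = $2,155,047.70. Interest = $443,220.00, so EBIT − I = $1,711,827.70.
Degree of total leverage = total CM / (EBIT − interest) = $4,839,047.70 / $1,711,827.70 = 2.8268.

2.83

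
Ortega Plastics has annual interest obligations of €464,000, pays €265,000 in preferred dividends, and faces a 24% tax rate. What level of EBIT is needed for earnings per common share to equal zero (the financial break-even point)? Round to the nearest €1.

Grossing the preferred dividend up to pre-tax terms: €265,000 / (1 − 0.24) = €348,684.21.
Financial break-even EBIT = interest + D_p ÷ (1 − t) = €464,000 + €348,684.21 = €812,684.21.

€812,684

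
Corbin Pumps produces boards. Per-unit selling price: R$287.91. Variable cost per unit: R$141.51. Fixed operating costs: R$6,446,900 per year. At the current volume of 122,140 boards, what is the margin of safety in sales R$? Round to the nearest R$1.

Contribution margin per unit = R$287.91 − R$141.51 = R$146.40. Break-even units = R$6,446,900 ÷ R$146.40 = 44,036.20; break-even revenue = 44,036.20 × R$287.91 = R$12,678,462.97.
Actual sales revenue = 122,140 × R$287.91 = R$35,165,327.40.
Margin of safety = R$35,165,327.40 − R$12,678,462.97 = R$22,486,864.

R$22,486,864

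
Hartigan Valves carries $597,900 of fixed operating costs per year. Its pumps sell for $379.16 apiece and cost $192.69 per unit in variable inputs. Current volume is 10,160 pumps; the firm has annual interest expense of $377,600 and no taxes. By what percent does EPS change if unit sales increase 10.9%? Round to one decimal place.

+22.5%

Contribution at this volume is 10,160 × $186.47 = $1,894,535.20.
EBIT = $1,894,535.20 − $597,900 = $1,296,635.20.
Interest = $377,600.00, so EBIT − I = $919,035.20.
Degree of combined leverage = contribution ÷ (EBIT − I) = $1,894,535.20 ÷ $919,035.20 = 2.0614.
%ΔEPS = DCL × %ΔSales = 2.0614 × +10.9% = +22.5%.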